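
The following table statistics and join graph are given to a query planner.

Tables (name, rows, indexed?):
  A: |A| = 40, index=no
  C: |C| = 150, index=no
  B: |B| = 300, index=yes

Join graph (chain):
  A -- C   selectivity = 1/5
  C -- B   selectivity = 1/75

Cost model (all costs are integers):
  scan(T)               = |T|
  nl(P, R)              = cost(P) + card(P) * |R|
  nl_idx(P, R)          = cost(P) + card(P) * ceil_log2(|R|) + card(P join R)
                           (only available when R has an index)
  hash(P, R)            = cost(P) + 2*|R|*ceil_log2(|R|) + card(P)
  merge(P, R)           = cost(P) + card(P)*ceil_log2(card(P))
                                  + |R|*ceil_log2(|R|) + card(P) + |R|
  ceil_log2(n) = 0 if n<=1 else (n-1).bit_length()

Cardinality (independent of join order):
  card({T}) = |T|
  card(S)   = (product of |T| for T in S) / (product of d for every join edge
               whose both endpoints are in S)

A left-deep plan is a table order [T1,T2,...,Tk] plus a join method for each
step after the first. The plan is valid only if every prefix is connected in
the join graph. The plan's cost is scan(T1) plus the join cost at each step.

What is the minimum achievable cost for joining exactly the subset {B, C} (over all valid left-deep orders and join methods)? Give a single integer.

2100

Selinger DP over subsets of {B,C}:
  {C}: scan cost=150, card=150
  {B}: scan cost=300, card=300
  {BC}: card=600; try (B,nl_idx)→2100, (C,hash)→3000, (B,merge)→4500, (C,merge)→4650, (B,hash)→5700, (B,nl)→45150 …(+1); best=2100 via (B,nl_idx)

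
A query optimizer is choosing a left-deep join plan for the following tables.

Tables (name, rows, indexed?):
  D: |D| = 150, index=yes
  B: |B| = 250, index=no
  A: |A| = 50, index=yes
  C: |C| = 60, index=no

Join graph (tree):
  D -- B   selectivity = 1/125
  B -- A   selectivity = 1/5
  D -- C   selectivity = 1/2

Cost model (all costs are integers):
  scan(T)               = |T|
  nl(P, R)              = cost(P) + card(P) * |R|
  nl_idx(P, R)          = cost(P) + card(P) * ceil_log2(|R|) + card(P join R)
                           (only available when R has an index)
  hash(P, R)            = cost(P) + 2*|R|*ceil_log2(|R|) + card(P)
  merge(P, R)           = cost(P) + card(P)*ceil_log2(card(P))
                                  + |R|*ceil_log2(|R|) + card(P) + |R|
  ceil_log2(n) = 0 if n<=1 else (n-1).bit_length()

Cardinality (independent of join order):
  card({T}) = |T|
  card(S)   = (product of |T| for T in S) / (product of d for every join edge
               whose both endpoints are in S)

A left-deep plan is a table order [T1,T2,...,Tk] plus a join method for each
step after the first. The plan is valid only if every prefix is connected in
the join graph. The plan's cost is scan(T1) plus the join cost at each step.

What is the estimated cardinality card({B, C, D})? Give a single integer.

Tables in S: B(250), C(60), D(150)
Edges inside S: D-B(d=125), D-C(d=2)
numerator = 250 * 60 * 150 = 2250000
denominator = 125 * 2 = 250
card(S) = 2250000 / 250 = 9000

9000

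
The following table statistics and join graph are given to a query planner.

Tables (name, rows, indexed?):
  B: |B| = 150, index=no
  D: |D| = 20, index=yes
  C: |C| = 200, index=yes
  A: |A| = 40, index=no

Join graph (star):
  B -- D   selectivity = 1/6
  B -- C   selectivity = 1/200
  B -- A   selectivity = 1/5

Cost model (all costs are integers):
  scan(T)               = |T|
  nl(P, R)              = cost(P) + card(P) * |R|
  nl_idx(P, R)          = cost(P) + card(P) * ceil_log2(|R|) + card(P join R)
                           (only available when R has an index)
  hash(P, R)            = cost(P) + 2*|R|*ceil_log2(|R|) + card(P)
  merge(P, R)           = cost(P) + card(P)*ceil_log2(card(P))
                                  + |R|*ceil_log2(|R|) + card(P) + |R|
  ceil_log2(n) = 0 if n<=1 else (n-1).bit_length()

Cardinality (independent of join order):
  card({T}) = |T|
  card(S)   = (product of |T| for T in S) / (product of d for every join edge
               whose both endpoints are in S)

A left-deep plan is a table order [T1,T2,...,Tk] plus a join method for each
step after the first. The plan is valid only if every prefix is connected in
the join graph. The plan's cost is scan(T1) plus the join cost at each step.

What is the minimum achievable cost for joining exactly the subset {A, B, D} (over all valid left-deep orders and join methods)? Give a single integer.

1480

Selinger DP over subsets of {A,B,D}:
  {B}: scan cost=150, card=150
  {D}: scan cost=20, card=20
  {A}: scan cost=40, card=40
  {BD}: card=500; try (D,hash)→500, (D,nl_idx)→1400, (B,merge)→1490, (D,merge)→1620, (B,hash)→2440, (B,nl)→3020 …(+1); best=500 via (D,hash)
  {AB}: card=1200; try (A,hash)→780, (B,merge)→1670, (A,merge)→1780, (B,hash)→2480, (B,nl)→6040, (A,nl)→6150; best=780 via (A,hash)
  {ABD}: card=4000; try (A,hash)→1480, (D,hash)→2180, (A,merge)→5780, (D,nl_idx)→10780, (D,merge)→15300, (A,nl)→20500 …(+1); best=1480 via (A,hash)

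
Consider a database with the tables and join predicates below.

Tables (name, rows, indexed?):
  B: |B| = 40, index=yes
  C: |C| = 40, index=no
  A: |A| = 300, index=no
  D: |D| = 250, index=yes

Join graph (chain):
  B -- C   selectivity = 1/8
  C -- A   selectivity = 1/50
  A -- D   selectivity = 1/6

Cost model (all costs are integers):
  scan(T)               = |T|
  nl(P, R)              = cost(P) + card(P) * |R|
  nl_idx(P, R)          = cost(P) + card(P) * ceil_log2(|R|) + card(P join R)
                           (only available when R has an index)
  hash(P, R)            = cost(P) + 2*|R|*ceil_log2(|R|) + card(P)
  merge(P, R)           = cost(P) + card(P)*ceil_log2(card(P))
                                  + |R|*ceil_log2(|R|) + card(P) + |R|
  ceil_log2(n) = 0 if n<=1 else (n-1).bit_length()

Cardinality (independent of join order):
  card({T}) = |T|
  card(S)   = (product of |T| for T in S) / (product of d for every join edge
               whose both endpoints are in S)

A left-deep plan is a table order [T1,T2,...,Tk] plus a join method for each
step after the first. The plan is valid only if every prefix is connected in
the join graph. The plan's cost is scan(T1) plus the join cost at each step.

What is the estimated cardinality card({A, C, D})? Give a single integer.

10000

Tables in S: A(300), C(40), D(250)
Edges inside S: C-A(d=50), A-D(d=6)
numerator = 300 * 40 * 250 = 3000000
denominator = 50 * 6 = 300
card(S) = 3000000 / 300 = 10000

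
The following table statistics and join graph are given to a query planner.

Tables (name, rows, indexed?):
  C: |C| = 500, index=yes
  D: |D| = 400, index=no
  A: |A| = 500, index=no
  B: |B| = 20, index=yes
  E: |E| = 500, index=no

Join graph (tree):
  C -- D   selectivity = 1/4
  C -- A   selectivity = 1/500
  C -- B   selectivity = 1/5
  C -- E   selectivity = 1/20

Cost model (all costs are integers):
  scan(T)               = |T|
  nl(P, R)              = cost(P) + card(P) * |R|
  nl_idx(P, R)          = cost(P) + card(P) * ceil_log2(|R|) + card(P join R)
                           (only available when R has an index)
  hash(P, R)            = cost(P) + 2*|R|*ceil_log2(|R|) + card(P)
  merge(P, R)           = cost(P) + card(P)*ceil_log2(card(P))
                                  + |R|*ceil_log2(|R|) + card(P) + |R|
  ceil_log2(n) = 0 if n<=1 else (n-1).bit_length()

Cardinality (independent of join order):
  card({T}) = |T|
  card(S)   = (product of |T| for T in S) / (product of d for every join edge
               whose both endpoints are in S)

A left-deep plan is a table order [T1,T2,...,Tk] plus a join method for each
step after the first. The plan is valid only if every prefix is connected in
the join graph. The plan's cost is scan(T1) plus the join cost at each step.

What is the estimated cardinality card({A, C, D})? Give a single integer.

50000

Tables in S: A(500), C(500), D(400)
Edges inside S: C-D(d=4), C-A(d=500)
numerator = 500 * 500 * 400 = 100000000
denominator = 4 * 500 = 2000
card(S) = 100000000 / 2000 = 50000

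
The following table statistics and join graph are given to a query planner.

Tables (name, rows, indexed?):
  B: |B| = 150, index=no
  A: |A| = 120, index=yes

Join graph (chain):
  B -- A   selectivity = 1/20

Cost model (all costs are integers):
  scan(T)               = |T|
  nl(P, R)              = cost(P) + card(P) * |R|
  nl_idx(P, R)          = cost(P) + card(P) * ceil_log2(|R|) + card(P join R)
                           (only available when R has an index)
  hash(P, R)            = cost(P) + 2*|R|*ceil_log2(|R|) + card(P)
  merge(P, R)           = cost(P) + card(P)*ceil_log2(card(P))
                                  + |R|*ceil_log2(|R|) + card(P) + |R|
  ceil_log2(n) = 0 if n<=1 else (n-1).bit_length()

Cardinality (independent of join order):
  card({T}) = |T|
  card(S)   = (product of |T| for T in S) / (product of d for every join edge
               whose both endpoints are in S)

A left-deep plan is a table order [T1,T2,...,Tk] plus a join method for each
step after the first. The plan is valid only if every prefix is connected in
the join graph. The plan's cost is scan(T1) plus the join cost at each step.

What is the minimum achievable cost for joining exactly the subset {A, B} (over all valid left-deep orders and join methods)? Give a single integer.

1980

Selinger DP over subsets of {A,B}:
  {B}: scan cost=150, card=150
  {A}: scan cost=120, card=120
  {AB}: card=900; try (A,hash)→1980, (A,nl_idx)→2100, (B,merge)→2430, (A,merge)→2460, (B,hash)→2640, (B,nl)→18120 …(+1); best=1980 via (A,hash)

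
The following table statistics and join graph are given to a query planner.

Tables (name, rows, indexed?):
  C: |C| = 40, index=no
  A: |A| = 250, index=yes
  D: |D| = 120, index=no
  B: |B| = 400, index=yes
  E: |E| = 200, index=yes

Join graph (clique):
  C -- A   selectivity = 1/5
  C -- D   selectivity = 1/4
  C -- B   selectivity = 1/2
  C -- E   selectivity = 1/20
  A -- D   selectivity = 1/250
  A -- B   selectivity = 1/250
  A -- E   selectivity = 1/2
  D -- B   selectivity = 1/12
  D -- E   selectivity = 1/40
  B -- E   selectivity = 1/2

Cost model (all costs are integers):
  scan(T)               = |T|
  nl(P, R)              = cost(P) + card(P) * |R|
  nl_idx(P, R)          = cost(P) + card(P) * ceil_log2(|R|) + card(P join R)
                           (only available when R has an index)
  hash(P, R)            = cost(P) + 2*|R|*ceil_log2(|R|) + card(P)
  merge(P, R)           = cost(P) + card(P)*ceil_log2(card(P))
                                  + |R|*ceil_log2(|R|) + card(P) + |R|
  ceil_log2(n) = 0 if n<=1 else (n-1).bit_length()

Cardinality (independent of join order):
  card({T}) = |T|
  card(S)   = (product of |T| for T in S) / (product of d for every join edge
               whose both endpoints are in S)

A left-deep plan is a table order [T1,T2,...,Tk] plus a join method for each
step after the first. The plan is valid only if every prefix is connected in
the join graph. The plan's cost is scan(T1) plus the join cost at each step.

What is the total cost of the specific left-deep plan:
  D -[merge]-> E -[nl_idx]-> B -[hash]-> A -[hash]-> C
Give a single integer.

step 1: scan D: cost=120, card=120
step 2: join E via merge
    card(P join E) = 120*200/(40) = 600
    cost = 120 + 120*7 + 200*8 + 120 + 200 = 2880
step 3: join B via nl_idx
    card(P join B) = 600*400/(12*2) = 10000
    cost = 2880 + 600*9 + 10000 = 18280
step 4: join A via hash
    card(P join A) = 10000*250/(250*250*2) = 20
    cost = 18280 + 2*250*8 + 10000 = 32280
step 5: join C via hash
    card(P join C) = 20*40/(5*4*2*20) = 1
    cost = 32280 + 2*40*6 + 20 = 32780

32780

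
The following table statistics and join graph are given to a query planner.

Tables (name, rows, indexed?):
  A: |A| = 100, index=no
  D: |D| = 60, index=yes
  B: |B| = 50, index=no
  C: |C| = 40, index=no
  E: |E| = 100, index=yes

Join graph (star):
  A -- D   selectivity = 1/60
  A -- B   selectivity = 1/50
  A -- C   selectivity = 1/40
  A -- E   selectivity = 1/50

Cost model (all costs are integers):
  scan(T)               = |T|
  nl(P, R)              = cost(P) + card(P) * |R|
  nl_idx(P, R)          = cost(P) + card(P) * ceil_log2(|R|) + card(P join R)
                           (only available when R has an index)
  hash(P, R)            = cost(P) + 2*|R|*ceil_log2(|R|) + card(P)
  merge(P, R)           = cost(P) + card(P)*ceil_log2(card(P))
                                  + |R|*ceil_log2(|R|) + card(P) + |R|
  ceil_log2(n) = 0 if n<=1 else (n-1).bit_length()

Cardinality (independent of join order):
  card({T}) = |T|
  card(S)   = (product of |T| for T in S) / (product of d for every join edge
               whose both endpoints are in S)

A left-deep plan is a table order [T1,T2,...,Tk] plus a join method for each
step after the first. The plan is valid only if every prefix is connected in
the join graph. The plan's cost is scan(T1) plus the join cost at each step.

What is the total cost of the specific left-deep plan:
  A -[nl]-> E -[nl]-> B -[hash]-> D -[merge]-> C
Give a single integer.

23100

step 1: scan A: cost=100, card=100
step 2: join E via nl
    card(P join E) = 100*100/(50) = 200
    cost = 100 + 100*100 = 10100
step 3: join B via nl
    card(P join B) = 200*50/(50) = 200
    cost = 10100 + 200*50 = 20100
step 4: join D via hash
    card(P join D) = 200*60/(60) = 200
    cost = 20100 + 2*60*6 + 200 = 21020
step 5: join C via merge
    card(P join C) = 200*40/(40) = 200
    cost = 21020 + 200*8 + 40*6 + 200 + 40 = 23100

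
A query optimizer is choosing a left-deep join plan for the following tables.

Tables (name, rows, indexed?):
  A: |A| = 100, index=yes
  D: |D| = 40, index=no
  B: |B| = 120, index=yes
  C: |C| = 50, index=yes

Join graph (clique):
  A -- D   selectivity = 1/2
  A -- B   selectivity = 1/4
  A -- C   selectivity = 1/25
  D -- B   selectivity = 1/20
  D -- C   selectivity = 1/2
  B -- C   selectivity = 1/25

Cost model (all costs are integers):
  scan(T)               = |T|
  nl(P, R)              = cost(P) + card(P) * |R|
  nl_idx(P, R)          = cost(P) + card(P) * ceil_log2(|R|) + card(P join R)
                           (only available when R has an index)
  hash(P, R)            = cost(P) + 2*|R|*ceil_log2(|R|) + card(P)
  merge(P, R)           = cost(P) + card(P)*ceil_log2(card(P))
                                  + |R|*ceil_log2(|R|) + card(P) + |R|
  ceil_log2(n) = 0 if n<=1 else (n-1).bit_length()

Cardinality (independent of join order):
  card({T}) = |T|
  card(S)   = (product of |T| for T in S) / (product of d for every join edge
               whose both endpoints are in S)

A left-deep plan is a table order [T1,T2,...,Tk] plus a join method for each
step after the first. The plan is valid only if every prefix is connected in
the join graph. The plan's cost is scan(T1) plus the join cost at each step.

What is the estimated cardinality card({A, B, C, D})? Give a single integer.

Tables in S: A(100), B(120), C(50), D(40)
Edges inside S: A-D(d=2), A-B(d=4), A-C(d=25), D-B(d=20), D-C(d=2), B-C(d=25)
numerator = 100 * 120 * 50 * 40 = 24000000
denominator = 2 * 4 * 25 * 20 * 2 * 25 = 200000
card(S) = 24000000 / 200000 = 120

120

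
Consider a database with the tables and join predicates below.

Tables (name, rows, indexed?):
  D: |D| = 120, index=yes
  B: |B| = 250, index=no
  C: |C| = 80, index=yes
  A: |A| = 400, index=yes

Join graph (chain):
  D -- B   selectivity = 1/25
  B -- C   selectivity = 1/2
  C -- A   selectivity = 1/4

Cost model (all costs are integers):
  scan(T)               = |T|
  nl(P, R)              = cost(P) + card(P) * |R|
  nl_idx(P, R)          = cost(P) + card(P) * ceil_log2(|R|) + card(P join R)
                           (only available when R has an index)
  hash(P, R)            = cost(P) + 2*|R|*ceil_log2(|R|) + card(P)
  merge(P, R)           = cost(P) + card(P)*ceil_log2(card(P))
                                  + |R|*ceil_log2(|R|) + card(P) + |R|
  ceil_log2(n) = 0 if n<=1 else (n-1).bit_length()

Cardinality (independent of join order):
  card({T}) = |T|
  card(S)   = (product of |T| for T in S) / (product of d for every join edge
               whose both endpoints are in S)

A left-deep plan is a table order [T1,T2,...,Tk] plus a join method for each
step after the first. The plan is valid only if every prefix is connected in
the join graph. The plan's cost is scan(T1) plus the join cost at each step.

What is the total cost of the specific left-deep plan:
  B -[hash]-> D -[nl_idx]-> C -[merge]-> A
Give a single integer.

step 1: scan B: cost=250, card=250
step 2: join D via hash
    card(P join D) = 250*120/(25) = 1200
    cost = 250 + 2*120*7 + 250 = 2180
step 3: join C via nl_idx
    card(P join C) = 1200*80/(2) = 48000
    cost = 2180 + 1200*7 + 48000 = 58580
step 4: join A via merge
    card(P join A) = 48000*400/(4) = 4800000
    cost = 58580 + 48000*16 + 400*9 + 48000 + 400 = 878580

878580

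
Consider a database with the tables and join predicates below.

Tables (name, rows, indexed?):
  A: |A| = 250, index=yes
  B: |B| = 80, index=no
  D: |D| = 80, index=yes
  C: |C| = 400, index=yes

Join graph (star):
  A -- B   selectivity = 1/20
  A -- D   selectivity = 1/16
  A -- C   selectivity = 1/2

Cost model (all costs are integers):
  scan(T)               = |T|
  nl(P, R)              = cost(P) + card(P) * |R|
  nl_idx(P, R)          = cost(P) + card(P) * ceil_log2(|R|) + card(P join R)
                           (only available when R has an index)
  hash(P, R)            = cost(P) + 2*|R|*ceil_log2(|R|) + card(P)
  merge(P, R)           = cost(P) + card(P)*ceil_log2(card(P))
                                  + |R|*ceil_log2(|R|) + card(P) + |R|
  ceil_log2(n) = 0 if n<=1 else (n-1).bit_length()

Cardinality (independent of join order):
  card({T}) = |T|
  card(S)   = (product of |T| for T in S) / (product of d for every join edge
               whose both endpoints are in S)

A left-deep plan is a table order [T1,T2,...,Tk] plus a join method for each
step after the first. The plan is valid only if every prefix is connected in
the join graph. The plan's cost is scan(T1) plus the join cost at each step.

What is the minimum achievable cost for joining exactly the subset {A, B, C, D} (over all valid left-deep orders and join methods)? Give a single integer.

15940

Selinger DP over subsets of {A,B,C,D}:
  {A}: scan cost=250, card=250
  {B}: scan cost=80, card=80
  {D}: scan cost=80, card=80
  {C}: scan cost=400, card=400
  {AB}: card=1000; try (B,hash)→1620, (A,nl_idx)→1720, (A,merge)→2970, (B,merge)→3140, (A,hash)→4160, (A,nl)→20080 …(+1); best=1620 via (B,hash)
  {AD}: card=1250; try (D,hash)→1620, (A,nl_idx)→1970, (A,merge)→2970, (D,merge)→3140, (D,nl_idx)→3250, (A,hash)→4160 …(+2); best=1620 via (D,hash)
  {AC}: card=50000; try (A,hash)→4800, (C,merge)→6500, (A,merge)→6650, (C,hash)→7700, (C,nl_idx)→52500, (A,nl_idx)→53600 …(+2); best=4800 via (A,hash)
  {ABD}: card=5000; try (D,hash)→3740, (B,hash)→3990, (D,merge)→13260, (D,nl_idx)→13620, (B,merge)→17260, (D,nl)→81620 …(+1); best=3740 via (D,hash)
  {ABC}: card=200000; try (C,hash)→9820, (C,merge)→16620, (B,hash)→55920, (C,nl_idx)→210620, (C,nl)→401620, (B,merge)→855440 …(+1); best=9820 via (C,hash)
  {ACD}: card=250000; try (C,hash)→10070, (C,merge)→20620, (D,hash)→55920, (C,nl_idx)→262870, (C,nl)→501620, (D,nl_idx)→604800 …(+2); best=10070 via (C,hash)
  {ABCD}: card=1000000; try (C,hash)→15940, (C,merge)→77740, (D,hash)→210940, (B,hash)→261190, (C,nl_idx)→1048740, (C,nl)→2003740 …(+5); best=15940 via (C,hash)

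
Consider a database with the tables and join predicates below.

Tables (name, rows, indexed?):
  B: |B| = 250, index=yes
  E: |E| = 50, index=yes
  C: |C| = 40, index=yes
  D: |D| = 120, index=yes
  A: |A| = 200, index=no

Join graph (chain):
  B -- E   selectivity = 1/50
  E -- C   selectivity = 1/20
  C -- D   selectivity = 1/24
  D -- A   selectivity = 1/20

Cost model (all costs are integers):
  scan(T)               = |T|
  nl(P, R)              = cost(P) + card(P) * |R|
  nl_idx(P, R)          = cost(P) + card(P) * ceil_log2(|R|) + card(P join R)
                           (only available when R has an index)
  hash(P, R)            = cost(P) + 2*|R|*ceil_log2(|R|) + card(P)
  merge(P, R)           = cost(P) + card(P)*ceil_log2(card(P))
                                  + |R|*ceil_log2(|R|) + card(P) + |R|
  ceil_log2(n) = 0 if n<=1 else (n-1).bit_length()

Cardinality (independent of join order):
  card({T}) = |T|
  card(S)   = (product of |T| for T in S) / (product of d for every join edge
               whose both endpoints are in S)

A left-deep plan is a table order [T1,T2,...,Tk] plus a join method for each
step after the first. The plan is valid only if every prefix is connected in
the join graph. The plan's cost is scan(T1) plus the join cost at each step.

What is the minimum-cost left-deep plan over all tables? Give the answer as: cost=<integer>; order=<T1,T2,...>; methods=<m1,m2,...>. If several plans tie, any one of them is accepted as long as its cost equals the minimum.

Selinger DP (subsets sized 1..n):
  {B}: scan cost=250, card=250
  {E}: scan cost=50, card=50
  {C}: scan cost=40, card=40
  {D}: scan cost=120, card=120
  {A}: scan cost=200, card=200
  {BE}: card=250; try (B,nl_idx)→700, (E,hash)→1100, (E,nl_idx)→2000, (B,merge)→2650, (E,merge)→2850, (B,hash)→4100 …(+2); best=700 via (B,nl_idx)
  {CE}: card=100; try (E,nl_idx)→380, (C,nl_idx)→450, (C,hash)→580, (E,merge)→670, (E,hash)→680, (C,merge)→680 …(+2); best=380 via (E,nl_idx)
  {CD}: card=200; try (D,nl_idx)→520, (C,hash)→720, (C,nl_idx)→1040, (D,merge)→1280, (C,merge)→1360, (D,hash)→1760 …(+2); best=520 via (D,nl_idx)
  {AD}: card=1200; try (D,hash)→2080, (D,nl_idx)→2800, (A,merge)→2880, (D,merge)→2960, (A,hash)→3440, (A,nl)→24120 …(+1); best=2080 via (D,hash)
  {BCE}: card=500; try (C,hash)→1430, (B,nl_idx)→1680, (C,nl_idx)→2700, (C,merge)→3230, (B,merge)→3430, (B,hash)→4480 …(+2); best=1430 via (C,hash)
  {CDE}: card=500; try (E,hash)→1320, (D,nl_idx)→1580, (D,merge)→2140, (D,hash)→2160, (E,nl_idx)→2220, (E,merge)→2670 …(+2); best=1320 via (E,hash)
  {ACD}: card=2000; try (C,hash)→3760, (A,hash)→3920, (A,merge)→4120, (C,nl_idx)→11280, (C,merge)→16760, (A,nl)→40520 …(+1); best=3760 via (C,hash)
  {BCDE}: card=2500; try (D,hash)→3610, (B,hash)→5820, (D,merge)→7390, (D,nl_idx)→7430, (B,nl_idx)→7820, (B,merge)→8570 …(+2); best=3610 via (D,hash)
  {ACDE}: card=5000; try (A,hash)→5020, (E,hash)→6360, (A,merge)→8120, (E,nl_idx)→20760, (E,merge)→28110, (A,nl)→101320 …(+1); best=5020 via (A,hash)
  {ABCDE}: card=25000; try (A,hash)→9310, (B,hash)→14020, (A,merge)→37910, (B,nl_idx)→70020, (B,merge)→77270, (A,nl)→503610 …(+1); best=9310 via (A,hash)

cost=9310; order=E,B,C,D,A; methods=nl_idx,hash,hash,hash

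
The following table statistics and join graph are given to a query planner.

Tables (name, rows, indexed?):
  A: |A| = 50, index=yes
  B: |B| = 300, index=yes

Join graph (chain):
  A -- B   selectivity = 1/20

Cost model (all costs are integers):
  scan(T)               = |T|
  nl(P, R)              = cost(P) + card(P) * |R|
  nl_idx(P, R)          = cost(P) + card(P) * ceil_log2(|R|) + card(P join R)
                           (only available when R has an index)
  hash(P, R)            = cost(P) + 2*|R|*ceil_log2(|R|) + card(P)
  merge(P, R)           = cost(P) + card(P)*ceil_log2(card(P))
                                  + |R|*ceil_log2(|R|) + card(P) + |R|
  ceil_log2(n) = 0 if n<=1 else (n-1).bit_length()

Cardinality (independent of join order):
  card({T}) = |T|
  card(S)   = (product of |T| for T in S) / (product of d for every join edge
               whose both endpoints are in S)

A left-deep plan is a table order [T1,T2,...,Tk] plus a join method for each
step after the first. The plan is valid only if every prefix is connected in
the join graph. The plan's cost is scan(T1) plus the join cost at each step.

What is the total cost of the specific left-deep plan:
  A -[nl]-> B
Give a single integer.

15050

step 1: scan A: cost=50, card=50
step 2: join B via nl
    card(P join B) = 50*300/(20) = 750
    cost = 50 + 50*300 = 15050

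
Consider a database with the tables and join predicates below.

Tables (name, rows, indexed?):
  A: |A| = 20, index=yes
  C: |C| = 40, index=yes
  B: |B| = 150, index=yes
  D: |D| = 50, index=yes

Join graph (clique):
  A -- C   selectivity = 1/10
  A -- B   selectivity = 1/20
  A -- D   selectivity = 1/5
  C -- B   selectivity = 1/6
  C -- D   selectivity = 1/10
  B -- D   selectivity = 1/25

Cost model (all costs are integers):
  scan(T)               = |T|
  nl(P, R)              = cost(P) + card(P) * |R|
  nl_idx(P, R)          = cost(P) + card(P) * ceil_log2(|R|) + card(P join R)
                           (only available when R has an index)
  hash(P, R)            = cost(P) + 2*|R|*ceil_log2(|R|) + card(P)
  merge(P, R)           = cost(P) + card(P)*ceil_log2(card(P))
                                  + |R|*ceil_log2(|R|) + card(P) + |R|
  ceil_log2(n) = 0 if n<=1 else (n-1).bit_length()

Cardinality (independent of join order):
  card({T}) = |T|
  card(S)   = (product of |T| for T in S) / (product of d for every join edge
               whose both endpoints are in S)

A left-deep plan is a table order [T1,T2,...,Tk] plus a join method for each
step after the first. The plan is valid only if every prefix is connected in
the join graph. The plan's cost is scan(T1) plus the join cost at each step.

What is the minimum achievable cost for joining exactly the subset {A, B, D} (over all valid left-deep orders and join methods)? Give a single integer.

Selinger DP over subsets of {A,B,D}:
  {A}: scan cost=20, card=20
  {B}: scan cost=150, card=150
  {D}: scan cost=50, card=50
  {AB}: card=150; try (B,nl_idx)→330, (A,hash)→500, (A,nl_idx)→1050, (B,merge)→1490, (A,merge)→1620, (B,hash)→2440 …(+2); best=330 via (B,nl_idx)
  {AD}: card=200; try (A,hash)→300, (D,nl_idx)→340, (D,merge)→490, (A,nl_idx)→500, (A,merge)→520, (D,hash)→640 …(+2); best=300 via (A,hash)
  {BD}: card=300; try (B,nl_idx)→750, (D,hash)→900, (D,nl_idx)→1350, (B,merge)→1750, (D,merge)→1850, (B,hash)→2500 …(+2); best=750 via (B,nl_idx)
  {ABD}: card=60; try (D,hash)→1080, (A,hash)→1250, (D,nl_idx)→1290, (B,nl_idx)→1960, (D,merge)→2030, (A,nl_idx)→2310 …(+6); best=1080 via (D,hash)

1080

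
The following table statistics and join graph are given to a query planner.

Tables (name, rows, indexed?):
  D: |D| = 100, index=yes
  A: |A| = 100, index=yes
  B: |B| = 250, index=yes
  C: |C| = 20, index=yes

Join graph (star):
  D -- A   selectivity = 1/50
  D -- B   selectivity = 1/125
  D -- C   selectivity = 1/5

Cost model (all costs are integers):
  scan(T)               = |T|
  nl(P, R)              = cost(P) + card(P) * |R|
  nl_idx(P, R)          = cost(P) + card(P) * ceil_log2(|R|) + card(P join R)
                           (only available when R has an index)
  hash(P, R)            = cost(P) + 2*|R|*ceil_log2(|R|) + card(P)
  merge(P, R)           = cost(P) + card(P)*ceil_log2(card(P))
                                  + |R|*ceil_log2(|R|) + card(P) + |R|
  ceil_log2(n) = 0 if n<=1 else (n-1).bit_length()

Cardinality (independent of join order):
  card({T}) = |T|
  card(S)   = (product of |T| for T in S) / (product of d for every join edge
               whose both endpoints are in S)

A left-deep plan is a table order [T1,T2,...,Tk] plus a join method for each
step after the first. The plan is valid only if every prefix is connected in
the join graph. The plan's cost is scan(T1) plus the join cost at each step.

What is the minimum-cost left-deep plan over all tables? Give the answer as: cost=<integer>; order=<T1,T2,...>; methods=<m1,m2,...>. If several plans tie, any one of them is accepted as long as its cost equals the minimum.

Selinger DP (subsets sized 1..n):
  {D}: scan cost=100, card=100
  {A}: scan cost=100, card=100
  {B}: scan cost=250, card=250
  {C}: scan cost=20, card=20
  {AD}: card=200; try (D,nl_idx)→1000, (A,nl_idx)→1000, (D,hash)→1600, (A,hash)→1600, (D,merge)→1700, (A,merge)→1700 …(+2); best=1000 via (D,nl_idx)
  {BD}: card=200; try (B,nl_idx)→1100, (D,hash)→1900, (D,nl_idx)→2200, (B,merge)→3150, (D,merge)→3300, (B,hash)→4200 …(+2); best=1100 via (B,nl_idx)
  {CD}: card=400; try (C,hash)→400, (D,nl_idx)→560, (D,merge)→940, (C,nl_idx)→1000, (C,merge)→1020, (D,hash)→1440 …(+2); best=400 via (C,hash)
  {ABD}: card=400; try (A,hash)→2700, (A,nl_idx)→2900, (B,nl_idx)→3000, (A,merge)→3700, (B,merge)→5050, (B,hash)→5200 …(+2); best=2700 via (A,hash)
  {ACD}: card=800; try (C,hash)→1400, (A,hash)→2200, (C,nl_idx)→2800, (C,merge)→2920, (A,nl_idx)→4000, (C,nl)→5000 …(+2); best=1400 via (C,hash)
  {BCD}: card=800; try (C,hash)→1500, (C,nl_idx)→2900, (C,merge)→3020, (B,nl_idx)→4400, (B,hash)→4800, (C,nl)→5100 …(+2); best=1500 via (C,hash)
  {ABCD}: card=1600; try (C,hash)→3300, (A,hash)→3700, (B,hash)→6200, (C,nl_idx)→6300, (C,merge)→6820, (A,nl_idx)→8700 …(+6); best=3300 via (C,hash)

cost=3300; order=D,B,A,C; methods=nl_idx,hash,hash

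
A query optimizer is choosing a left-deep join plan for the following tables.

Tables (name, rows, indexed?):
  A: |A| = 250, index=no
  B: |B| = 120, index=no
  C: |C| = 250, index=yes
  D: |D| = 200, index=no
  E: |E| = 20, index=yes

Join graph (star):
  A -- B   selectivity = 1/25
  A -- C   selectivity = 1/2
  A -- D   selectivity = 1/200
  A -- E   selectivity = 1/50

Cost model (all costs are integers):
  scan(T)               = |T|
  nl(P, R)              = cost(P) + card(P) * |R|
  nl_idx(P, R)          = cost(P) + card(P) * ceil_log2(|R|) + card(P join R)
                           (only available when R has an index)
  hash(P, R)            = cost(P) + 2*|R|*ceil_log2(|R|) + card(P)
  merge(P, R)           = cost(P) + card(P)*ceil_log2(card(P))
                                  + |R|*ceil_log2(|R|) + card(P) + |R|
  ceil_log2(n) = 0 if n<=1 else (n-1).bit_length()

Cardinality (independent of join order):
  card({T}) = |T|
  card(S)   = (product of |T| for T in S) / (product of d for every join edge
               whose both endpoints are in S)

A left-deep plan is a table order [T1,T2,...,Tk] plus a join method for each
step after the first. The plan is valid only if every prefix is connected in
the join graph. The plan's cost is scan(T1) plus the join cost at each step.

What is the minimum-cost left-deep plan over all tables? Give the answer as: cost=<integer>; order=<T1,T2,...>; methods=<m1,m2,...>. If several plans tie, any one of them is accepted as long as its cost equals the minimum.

cost=9540; order=A,E,D,B,C; methods=hash,merge,merge,hash

Selinger DP (subsets sized 1..n):
  {A}: scan cost=250, card=250
  {B}: scan cost=120, card=120
  {C}: scan cost=250, card=250
  {D}: scan cost=200, card=200
  {E}: scan cost=20, card=20
  {AB}: card=1200; try (B,hash)→2180, (A,merge)→3330, (B,merge)→3460, (A,hash)→4240, (A,nl)→30120, (B,nl)→30250; best=2180 via (B,hash)
  {AC}: card=31250; try (C,hash)→4500, (A,hash)→4500, (C,merge)→4750, (A,merge)→4750, (C,nl_idx)→33500, (C,nl)→62750 …(+1); best=4500 via (C,hash)
  {AD}: card=250; try (D,hash)→3700, (A,merge)→4250, (D,merge)→4300, (A,hash)→4400, (A,nl)→50200, (D,nl)→50250; best=3700 via (D,hash)
  {AE}: card=100; try (E,hash)→700, (E,nl_idx)→1600, (A,merge)→2390, (E,merge)→2620, (A,hash)→4040, (A,nl)→5020 …(+1); best=700 via (E,hash)
  {ABC}: card=150000; try (C,hash)→7380, (C,merge)→18830, (B,hash)→37430, (C,nl_idx)→161780, (C,nl)→302180, (B,merge)→505460 …(+1); best=7380 via (C,hash)
  {ABD}: card=1200; try (B,hash)→5630, (D,hash)→6580, (B,merge)→6910, (D,merge)→18380, (B,nl)→33700, (D,nl)→242180; best=5630 via (B,hash)
  {ABE}: card=480; try (B,merge)→2460, (B,hash)→2480, (E,hash)→3580, (E,nl_idx)→8660, (B,nl)→12700, (E,merge)→16700 …(+1); best=2460 via (B,merge)
  {ACD}: card=31250; try (C,hash)→7950, (C,merge)→8200, (C,nl_idx)→36950, (D,hash)→38950, (C,nl)→66200, (D,merge)→506300 …(+1); best=7950 via (C,hash)
  {ACE}: card=12500; try (C,merge)→3750, (C,hash)→4800, (C,nl_idx)→14000, (C,nl)→25700, (E,hash)→35950, (E,nl_idx)→173250 …(+2); best=3750 via (C,merge)
  {ADE}: card=100; try (D,merge)→3300, (D,hash)→4000, (E,hash)→4150, (E,nl_idx)→5050, (E,merge)→6070, (E,nl)→8700 …(+1); best=3300 via (D,merge)
  {ABCD}: card=150000; try (C,hash)→10830, (C,merge)→22280, (B,hash)→40880, (D,hash)→160580, (C,nl_idx)→165230, (C,nl)→305630 …(+4); best=10830 via (C,hash)
  {ABCE}: card=60000; try (C,hash)→6940, (C,merge)→9510, (B,hash)→17930, (C,nl_idx)→66300, (C,nl)→122460, (E,hash)→157580 …(+5); best=6940 via (C,hash)
  {ABDE}: card=480; try (B,merge)→5060, (B,hash)→5080, (D,hash)→6140, (E,hash)→7030, (D,merge)→9060, (E,nl_idx)→12110 …(+4); best=5060 via (B,merge)
  {ACDE}: card=12500; try (C,merge)→6350, (C,hash)→7400, (C,nl_idx)→16600, (D,hash)→19450, (C,nl)→28300, (E,hash)→39400 …(+5); best=6350 via (C,merge)
  {ABCDE}: card=60000; try (C,hash)→9540, (C,merge)→12110, (B,hash)→20530, (C,nl_idx)→68900, (D,hash)→70140, (C,nl)→125060 …(+8); best=9540 via (C,hash)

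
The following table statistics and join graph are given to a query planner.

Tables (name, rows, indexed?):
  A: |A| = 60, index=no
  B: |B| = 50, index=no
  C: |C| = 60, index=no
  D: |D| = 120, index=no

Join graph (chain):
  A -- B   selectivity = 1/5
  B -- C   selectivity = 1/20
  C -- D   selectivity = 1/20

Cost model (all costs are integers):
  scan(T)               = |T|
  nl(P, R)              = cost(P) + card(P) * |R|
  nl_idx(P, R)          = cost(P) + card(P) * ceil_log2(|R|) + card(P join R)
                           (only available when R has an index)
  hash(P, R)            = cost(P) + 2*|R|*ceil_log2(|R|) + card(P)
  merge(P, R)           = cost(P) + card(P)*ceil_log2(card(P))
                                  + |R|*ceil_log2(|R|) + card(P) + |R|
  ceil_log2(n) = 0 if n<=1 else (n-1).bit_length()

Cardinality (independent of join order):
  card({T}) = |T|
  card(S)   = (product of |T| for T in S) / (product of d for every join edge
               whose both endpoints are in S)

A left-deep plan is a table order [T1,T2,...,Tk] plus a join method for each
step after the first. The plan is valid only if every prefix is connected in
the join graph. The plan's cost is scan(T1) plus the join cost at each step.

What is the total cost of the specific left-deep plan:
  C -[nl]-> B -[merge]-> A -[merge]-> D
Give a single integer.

step 1: scan C: cost=60, card=60
step 2: join B via nl
    card(P join B) = 60*50/(20) = 150
    cost = 60 + 60*50 = 3060
step 3: join A via merge
    card(P join A) = 150*60/(5) = 1800
    cost = 3060 + 150*8 + 60*6 + 150 + 60 = 4830
step 4: join D via merge
    card(P join D) = 1800*120/(20) = 10800
    cost = 4830 + 1800*11 + 120*7 + 1800 + 120 = 27390

27390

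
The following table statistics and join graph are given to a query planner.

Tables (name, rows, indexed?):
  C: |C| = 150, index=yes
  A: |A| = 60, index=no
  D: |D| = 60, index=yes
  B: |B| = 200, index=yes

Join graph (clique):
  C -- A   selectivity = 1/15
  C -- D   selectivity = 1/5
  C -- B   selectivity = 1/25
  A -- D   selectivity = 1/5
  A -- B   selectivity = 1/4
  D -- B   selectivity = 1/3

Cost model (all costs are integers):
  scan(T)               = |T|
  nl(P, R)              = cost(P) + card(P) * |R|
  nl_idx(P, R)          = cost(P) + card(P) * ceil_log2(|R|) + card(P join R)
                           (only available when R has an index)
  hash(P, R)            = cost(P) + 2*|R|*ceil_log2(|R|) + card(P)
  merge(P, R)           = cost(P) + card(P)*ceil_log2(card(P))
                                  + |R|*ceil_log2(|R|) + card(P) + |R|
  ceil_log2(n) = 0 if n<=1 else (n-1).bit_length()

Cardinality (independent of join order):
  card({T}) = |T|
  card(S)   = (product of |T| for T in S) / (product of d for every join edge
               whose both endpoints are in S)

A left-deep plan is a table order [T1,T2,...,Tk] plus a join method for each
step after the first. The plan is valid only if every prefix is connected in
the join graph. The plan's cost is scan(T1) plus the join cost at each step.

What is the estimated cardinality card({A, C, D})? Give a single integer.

Tables in S: A(60), C(150), D(60)
Edges inside S: C-A(d=15), C-D(d=5), A-D(d=5)
numerator = 60 * 150 * 60 = 540000
denominator = 15 * 5 * 5 = 375
card(S) = 540000 / 375 = 1440

1440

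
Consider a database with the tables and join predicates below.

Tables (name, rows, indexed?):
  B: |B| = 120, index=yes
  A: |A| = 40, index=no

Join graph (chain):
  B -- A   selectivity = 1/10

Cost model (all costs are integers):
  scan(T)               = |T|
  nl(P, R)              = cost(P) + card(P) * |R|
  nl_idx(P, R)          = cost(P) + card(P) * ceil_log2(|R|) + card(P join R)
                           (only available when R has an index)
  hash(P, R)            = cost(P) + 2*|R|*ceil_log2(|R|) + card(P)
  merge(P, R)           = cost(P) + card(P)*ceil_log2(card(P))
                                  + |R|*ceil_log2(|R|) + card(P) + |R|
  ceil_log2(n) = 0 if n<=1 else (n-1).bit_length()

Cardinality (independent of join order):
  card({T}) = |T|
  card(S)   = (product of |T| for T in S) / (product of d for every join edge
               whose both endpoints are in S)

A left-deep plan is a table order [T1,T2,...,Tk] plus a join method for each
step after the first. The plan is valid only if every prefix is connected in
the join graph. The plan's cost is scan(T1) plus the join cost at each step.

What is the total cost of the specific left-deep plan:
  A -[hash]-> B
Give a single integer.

1760

step 1: scan A: cost=40, card=40
step 2: join B via hash
    card(P join B) = 40*120/(10) = 480
    cost = 40 + 2*120*7 + 40 = 1760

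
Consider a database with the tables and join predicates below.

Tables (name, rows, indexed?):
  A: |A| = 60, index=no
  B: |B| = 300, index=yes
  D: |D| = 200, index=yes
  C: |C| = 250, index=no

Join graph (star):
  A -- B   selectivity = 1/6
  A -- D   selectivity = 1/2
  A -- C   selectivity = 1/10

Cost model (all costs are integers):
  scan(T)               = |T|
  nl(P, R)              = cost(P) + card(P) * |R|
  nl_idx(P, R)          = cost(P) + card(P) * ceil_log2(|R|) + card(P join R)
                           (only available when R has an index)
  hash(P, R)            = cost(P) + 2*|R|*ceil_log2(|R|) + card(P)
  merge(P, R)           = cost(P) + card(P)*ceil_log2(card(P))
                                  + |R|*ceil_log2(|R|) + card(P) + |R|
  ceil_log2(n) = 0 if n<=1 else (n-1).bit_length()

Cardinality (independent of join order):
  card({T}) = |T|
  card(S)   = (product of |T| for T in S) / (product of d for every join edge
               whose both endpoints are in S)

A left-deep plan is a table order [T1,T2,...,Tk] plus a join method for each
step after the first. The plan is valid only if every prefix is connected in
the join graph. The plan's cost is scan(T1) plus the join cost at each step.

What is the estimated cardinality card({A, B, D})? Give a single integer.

Tables in S: A(60), B(300), D(200)
Edges inside S: A-B(d=6), A-D(d=2)
numerator = 60 * 300 * 200 = 3600000
denominator = 6 * 2 = 12
card(S) = 3600000 / 12 = 300000

300000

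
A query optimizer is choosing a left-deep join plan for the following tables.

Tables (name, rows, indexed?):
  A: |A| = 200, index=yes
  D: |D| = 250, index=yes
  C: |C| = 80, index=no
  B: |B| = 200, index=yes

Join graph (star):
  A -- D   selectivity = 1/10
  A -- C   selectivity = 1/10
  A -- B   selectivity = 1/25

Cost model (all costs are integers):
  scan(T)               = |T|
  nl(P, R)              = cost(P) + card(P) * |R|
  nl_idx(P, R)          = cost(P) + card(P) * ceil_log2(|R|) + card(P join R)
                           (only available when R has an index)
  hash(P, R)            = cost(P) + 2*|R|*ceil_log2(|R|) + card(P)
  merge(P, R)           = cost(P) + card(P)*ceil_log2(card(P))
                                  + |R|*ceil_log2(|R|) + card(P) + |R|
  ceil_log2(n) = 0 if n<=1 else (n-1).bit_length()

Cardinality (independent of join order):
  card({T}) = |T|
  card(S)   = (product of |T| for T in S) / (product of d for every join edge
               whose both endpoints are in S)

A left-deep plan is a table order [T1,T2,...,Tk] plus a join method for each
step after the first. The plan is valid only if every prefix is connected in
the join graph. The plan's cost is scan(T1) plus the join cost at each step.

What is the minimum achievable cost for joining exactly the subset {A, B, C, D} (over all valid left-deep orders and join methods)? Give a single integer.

22920

Selinger DP over subsets of {A,B,C,D}:
  {A}: scan cost=200, card=200
  {D}: scan cost=250, card=250
  {C}: scan cost=80, card=80
  {B}: scan cost=200, card=200
  {AD}: card=5000; try (A,hash)→3700, (D,merge)→4250, (A,merge)→4300, (D,hash)→4400, (D,nl_idx)→6800, (A,nl_idx)→7250 …(+2); best=3700 via (A,hash)
  {AC}: card=1600; try (C,hash)→1520, (A,nl_idx)→2320, (A,merge)→2520, (C,merge)→2640, (A,hash)→3360, (A,nl)→16080 …(+1); best=1520 via (C,hash)
  {AB}: card=1600; try (B,nl_idx)→3400, (A,nl_idx)→3400, (B,hash)→3600, (A,hash)→3600, (B,merge)→3800, (A,merge)→3800 …(+2); best=3400 via (B,nl_idx)
  {ACD}: card=40000; try (D,hash)→7120, (C,hash)→9820, (D,merge)→22970, (D,nl_idx)→54320, (C,merge)→74340, (D,nl)→401520 …(+1); best=7120 via (D,hash)
  {ABD}: card=40000; try (D,hash)→9000, (B,hash)→11900, (D,merge)→24850, (D,nl_idx)→56200, (B,merge)→75500, (B,nl_idx)→83700 …(+2); best=9000 via (D,hash)
  {ABC}: card=12800; try (C,hash)→6120, (B,hash)→6320, (B,merge)→22520, (C,merge)→23240, (B,nl_idx)→27120, (C,nl)→131400 …(+1); best=6120 via (C,hash)
  {ABCD}: card=320000; try (D,hash)→22920, (C,hash)→50120, (B,hash)→50320, (D,merge)→200370, (D,nl_idx)→428520, (B,nl_idx)→647120 …(+5); best=22920 via (D,hash)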